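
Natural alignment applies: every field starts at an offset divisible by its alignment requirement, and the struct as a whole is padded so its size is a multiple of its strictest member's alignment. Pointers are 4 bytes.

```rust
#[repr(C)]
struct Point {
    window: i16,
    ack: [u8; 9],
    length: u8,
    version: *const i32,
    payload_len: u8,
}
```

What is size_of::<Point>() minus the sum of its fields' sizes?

3

window at 0 (size 2, align 2) → ends 2
ack at 2 (size 9, align 1) → ends 11
length at 11 (size 1, align 1) → ends 12
version at 12 (size 4, align 4) → ends 16
payload_len at 16 (size 1, align 1) → ends 17
tail pad 3 to reach multiple of 4
total 20 bytes, alignment 4
data bytes 17, size 20 → padding 3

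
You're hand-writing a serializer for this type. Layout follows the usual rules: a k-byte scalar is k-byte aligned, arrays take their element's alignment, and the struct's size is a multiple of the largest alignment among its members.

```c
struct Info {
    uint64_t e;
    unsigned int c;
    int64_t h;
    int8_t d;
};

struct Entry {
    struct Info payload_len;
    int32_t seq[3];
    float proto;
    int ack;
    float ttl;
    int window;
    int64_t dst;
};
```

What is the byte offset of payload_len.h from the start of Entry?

16

Info: @0: e [8B, align 8] → 8; @8: c [4B, align 4] → 12; +4 pad (align 8); @16: h [8B, align 8] → 24; @24: d [1B, align 1] → 25; +7 tail pad (align 8); size 32, align 8
@0: payload_len [32B, align 8] → 32
within Info: h at 16
0 + 16 = 16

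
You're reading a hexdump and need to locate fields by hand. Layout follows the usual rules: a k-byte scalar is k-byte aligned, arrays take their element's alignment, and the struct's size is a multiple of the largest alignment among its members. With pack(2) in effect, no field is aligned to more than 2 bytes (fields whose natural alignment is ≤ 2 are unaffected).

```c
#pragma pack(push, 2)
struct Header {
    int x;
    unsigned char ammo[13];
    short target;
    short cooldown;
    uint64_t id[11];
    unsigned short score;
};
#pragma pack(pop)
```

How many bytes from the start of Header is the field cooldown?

20

@0: x [4B, align 2] → 4
@4: ammo [13B, align 1] → 17
+1 pad (align 2)
@18: target [2B, align 2] → 20
@20: cooldown [2B, align 2] → 22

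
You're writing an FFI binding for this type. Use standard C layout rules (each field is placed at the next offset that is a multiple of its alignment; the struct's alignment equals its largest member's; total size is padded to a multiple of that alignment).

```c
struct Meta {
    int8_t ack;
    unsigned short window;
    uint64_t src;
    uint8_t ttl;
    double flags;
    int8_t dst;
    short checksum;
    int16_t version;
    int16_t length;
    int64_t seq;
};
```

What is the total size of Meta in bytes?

ack at 0 (size 1, align 1) → ends 1
pad 1 to align 2 for window
window at 2 (size 2, align 2) → ends 4
pad 4 to align 8 for src
src at 8 (size 8, align 8) → ends 16
ttl at 16 (size 1, align 1) → ends 17
pad 7 to align 8 for flags
flags at 24 (size 8, align 8) → ends 32
dst at 32 (size 1, align 1) → ends 33
pad 1 to align 2 for checksum
checksum at 34 (size 2, align 2) → ends 36
version at 36 (size 2, align 2) → ends 38
length at 38 (size 2, align 2) → ends 40
seq at 40 (size 8, align 8) → ends 48
total 48 bytes, alignment 8

48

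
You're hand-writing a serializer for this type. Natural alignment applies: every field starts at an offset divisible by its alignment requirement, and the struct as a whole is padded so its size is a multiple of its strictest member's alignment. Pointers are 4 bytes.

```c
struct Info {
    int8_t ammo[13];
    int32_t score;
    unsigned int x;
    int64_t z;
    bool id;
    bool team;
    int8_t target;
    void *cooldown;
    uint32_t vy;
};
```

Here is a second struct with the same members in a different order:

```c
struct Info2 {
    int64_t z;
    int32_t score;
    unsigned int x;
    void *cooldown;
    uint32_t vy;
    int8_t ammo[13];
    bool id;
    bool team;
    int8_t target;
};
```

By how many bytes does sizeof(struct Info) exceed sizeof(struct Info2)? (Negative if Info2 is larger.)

8

ammo at 0 (size 13, align 1) → ends 13
pad 3 to align 4 for score
score at 16 (size 4, align 4) → ends 20
x at 20 (size 4, align 4) → ends 24
z at 24 (size 8, align 8) → ends 32
id at 32 (size 1, align 1) → ends 33
team at 33 (size 1, align 1) → ends 34
target at 34 (size 1, align 1) → ends 35
pad 1 to align 4 for cooldown
cooldown at 36 (size 4, align 4) → ends 40
vy at 40 (size 4, align 4) → ends 44
tail pad 4 to reach multiple of 8
total 48 bytes, alignment 8
— Info2 —
z at 0 (size 8, align 8) → ends 8
score at 8 (size 4, align 4) → ends 12
x at 12 (size 4, align 4) → ends 16
cooldown at 16 (size 4, align 4) → ends 20
vy at 20 (size 4, align 4) → ends 24
ammo at 24 (size 13, align 1) → ends 37
id at 37 (size 1, align 1) → ends 38
team at 38 (size 1, align 1) → ends 39
target at 39 (size 1, align 1) → ends 40
total 40 bytes, alignment 8
48 − 40 = 8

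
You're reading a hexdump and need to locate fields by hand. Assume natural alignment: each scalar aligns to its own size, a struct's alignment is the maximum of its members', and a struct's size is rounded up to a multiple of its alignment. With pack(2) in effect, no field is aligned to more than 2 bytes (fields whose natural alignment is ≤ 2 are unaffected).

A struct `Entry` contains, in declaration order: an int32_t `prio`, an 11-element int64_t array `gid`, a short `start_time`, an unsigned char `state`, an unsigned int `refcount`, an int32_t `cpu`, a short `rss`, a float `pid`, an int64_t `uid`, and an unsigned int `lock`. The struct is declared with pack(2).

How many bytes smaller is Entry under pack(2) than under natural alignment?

natural layout:
  prio at 0 (size 4, align 4) → ends 4
  pad 4 to align 8 for gid
  gid at 8 (size 88, align 8) → ends 96
  start_time at 96 (size 2, align 2) → ends 98
  state at 98 (size 1, align 1) → ends 99
  pad 1 to align 4 for refcount
  refcount at 100 (size 4, align 4) → ends 104
  cpu at 104 (size 4, align 4) → ends 108
  rss at 108 (size 2, align 2) → ends 110
  pad 2 to align 4 for pid
  pid at 112 (size 4, align 4) → ends 116
  pad 4 to align 8 for uid
  uid at 120 (size 8, align 8) → ends 128
  lock at 128 (size 4, align 4) → ends 132
  tail pad 4 to reach multiple of 8
  total 136 bytes, alignment 8
packed(2) layout:
  prio at 0 (size 4, align 2) → ends 4
  gid at 4 (size 88, align 2) → ends 92
  start_time at 92 (size 2, align 2) → ends 94
  state at 94 (size 1, align 1) → ends 95
  pad 1 to align 2 for refcount
  refcount at 96 (size 4, align 2) → ends 100
  cpu at 100 (size 4, align 2) → ends 104
  rss at 104 (size 2, align 2) → ends 106
  pid at 106 (size 4, align 2) → ends 110
  uid at 110 (size 8, align 2) → ends 118
  lock at 118 (size 4, align 2) → ends 122
  total 122 bytes, alignment 2
136 − 122 = 14

14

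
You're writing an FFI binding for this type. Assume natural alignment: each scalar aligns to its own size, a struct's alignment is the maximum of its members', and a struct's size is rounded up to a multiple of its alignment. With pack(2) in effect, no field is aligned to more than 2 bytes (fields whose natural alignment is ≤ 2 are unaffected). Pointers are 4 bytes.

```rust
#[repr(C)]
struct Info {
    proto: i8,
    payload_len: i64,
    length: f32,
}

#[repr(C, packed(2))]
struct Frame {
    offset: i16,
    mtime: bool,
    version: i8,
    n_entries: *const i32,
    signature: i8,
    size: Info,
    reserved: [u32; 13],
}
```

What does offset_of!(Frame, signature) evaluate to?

8

Info: @0: proto [1B, align 1] → 1; +7 pad (align 8); @8: payload_len [8B, align 8] → 16; @16: length [4B, align 4] → 20; +4 tail pad (align 8); size 24, align 8
@0: offset [2B, align 2] → 2
@2: mtime [1B, align 1] → 3
@3: version [1B, align 1] → 4
@4: n_entries [4B, align 2] → 8
@8: signature [1B, align 1] → 9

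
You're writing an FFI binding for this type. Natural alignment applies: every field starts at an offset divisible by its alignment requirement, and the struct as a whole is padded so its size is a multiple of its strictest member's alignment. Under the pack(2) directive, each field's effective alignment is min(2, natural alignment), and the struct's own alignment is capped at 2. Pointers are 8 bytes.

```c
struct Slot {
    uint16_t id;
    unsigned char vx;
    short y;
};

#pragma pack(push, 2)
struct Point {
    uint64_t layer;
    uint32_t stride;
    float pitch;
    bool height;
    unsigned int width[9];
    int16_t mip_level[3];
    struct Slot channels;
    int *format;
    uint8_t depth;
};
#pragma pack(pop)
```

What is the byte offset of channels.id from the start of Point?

Slot: @0: id [2B, align 2] → 2; @2: vx [1B, align 1] → 3; +1 pad (align 2); @4: y [2B, align 2] → 6; size 6, align 2
@0: layer [8B, align 2] → 8
@8: stride [4B, align 2] → 12
@12: pitch [4B, align 2] → 16
@16: height [1B, align 1] → 17
+1 pad (align 2)
@18: width [36B, align 2] → 54
@54: mip_level [6B, align 2] → 60
@60: channels [6B, align 2] → 66
within Slot: id at 0
60 + 0 = 60

60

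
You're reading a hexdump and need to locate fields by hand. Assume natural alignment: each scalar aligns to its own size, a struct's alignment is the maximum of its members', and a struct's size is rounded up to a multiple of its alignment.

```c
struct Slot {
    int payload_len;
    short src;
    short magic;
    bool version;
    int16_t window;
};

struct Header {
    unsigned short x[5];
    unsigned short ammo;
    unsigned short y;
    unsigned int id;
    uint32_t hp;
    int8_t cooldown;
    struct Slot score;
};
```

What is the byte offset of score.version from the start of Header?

Slot: payload_len at 0 (size 4, align 4) → ends 4; src at 4 (size 2, align 2) → ends 6; magic at 6 (size 2, align 2) → ends 8; version at 8 (size 1, align 1) → ends 9; pad 1 to align 2 for window; window at 10 (size 2, align 2) → ends 12; total 12 bytes, alignment 4
x at 0 (size 10, align 2) → ends 10
ammo at 10 (size 2, align 2) → ends 12
y at 12 (size 2, align 2) → ends 14
pad 2 to align 4 for id
id at 16 (size 4, align 4) → ends 20
hp at 20 (size 4, align 4) → ends 24
cooldown at 24 (size 1, align 1) → ends 25
pad 3 to align 4 for score
score at 28 (size 12, align 4) → ends 40
within Slot: version at 8
28 + 8 = 36

36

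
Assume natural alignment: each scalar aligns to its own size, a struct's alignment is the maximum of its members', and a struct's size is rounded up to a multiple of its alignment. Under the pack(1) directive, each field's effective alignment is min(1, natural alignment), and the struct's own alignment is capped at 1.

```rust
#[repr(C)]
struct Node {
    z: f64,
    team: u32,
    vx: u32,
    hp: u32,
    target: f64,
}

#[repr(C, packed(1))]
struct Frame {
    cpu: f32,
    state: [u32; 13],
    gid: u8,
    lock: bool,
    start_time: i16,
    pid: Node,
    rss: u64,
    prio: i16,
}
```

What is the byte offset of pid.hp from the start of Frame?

Node: 0..8  z  (8B, 8-aligned); 8..12  team  (4B, 4-aligned); 12..16  vx  (4B, 4-aligned); 16..20  hp  (4B, 4-aligned); 20..24  -- padding (4B); 24..32  target  (8B, 8-aligned); sizeof = 32, alignof = 8
0..4  cpu  (4B, 1-aligned)
4..56  state  (52B, 1-aligned)
56..57  gid  (1B, 1-aligned)
57..58  lock  (1B, 1-aligned)
58..60  start_time  (2B, 1-aligned)
60..92  pid  (32B, 1-aligned)
within Node: hp at 16
60 + 16 = 76

76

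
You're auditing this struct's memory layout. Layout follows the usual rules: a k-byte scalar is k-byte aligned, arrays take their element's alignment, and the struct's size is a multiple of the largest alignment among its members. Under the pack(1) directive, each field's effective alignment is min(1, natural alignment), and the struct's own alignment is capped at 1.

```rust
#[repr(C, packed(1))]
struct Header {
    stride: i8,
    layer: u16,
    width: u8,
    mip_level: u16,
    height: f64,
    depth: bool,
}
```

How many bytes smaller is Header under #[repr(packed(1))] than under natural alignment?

9

natural layout:
  0..1  stride  (1B, 1-aligned)
  1..2  -- padding (1B)
  2..4  layer  (2B, 2-aligned)
  4..5  width  (1B, 1-aligned)
  5..6  -- padding (1B)
  6..8  mip_level  (2B, 2-aligned)
  8..16  height  (8B, 8-aligned)
  16..17  depth  (1B, 1-aligned)
  17..24  -- tail padding (7B)
  sizeof = 24, alignof = 8
packed(1) layout:
  0..1  stride  (1B, 1-aligned)
  1..3  layer  (2B, 1-aligned)
  3..4  width  (1B, 1-aligned)
  4..6  mip_level  (2B, 1-aligned)
  6..14  height  (8B, 1-aligned)
  14..15  depth  (1B, 1-aligned)
  sizeof = 15, alignof = 1
24 − 15 = 9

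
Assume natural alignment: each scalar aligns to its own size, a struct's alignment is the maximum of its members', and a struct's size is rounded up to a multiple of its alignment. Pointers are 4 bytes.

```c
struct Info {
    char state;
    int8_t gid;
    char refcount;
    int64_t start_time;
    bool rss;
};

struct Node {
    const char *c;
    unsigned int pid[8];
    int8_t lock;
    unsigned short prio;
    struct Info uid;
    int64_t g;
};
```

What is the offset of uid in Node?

Info: @0: state [1B, align 1] → 1; @1: gid [1B, align 1] → 2; @2: refcount [1B, align 1] → 3; +5 pad (align 8); @8: start_time [8B, align 8] → 16; @16: rss [1B, align 1] → 17; +7 tail pad (align 8); size 24, align 8
@0: c [4B, align 4] → 4
@4: pid [32B, align 4] → 36
@36: lock [1B, align 1] → 37
+1 pad (align 2)
@38: prio [2B, align 2] → 40
@40: uid [24B, align 8] → 64

40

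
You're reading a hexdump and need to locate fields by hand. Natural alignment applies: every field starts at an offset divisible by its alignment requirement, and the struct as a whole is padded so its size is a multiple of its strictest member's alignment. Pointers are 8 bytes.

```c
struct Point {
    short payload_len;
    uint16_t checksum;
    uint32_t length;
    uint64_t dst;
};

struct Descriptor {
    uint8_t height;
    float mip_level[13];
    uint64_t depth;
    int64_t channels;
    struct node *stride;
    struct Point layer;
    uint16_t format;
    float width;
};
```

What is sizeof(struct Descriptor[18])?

Point: payload_len at 0 (size 2, align 2) → ends 2; checksum at 2 (size 2, align 2) → ends 4; length at 4 (size 4, align 4) → ends 8; dst at 8 (size 8, align 8) → ends 16; total 16 bytes, alignment 8
height at 0 (size 1, align 1) → ends 1
pad 3 to align 4 for mip_level
mip_level at 4 (size 52, align 4) → ends 56
depth at 56 (size 8, align 8) → ends 64
channels at 64 (size 8, align 8) → ends 72
stride at 72 (size 8, align 8) → ends 80
layer at 80 (size 16, align 8) → ends 96
format at 96 (size 2, align 2) → ends 98
pad 2 to align 4 for width
width at 100 (size 4, align 4) → ends 104
total 104 bytes, alignment 8
array of 18: 18 × 104 = 1872

1872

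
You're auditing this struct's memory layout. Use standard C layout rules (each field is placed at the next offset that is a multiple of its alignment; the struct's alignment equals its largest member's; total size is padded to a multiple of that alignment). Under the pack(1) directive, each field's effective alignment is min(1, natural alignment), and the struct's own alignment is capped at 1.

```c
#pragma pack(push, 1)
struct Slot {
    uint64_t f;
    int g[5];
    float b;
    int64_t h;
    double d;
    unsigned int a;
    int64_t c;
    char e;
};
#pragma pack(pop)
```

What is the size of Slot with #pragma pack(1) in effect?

f at 0 (size 8, align 1) → ends 8
g at 8 (size 20, align 1) → ends 28
b at 28 (size 4, align 1) → ends 32
h at 32 (size 8, align 1) → ends 40
d at 40 (size 8, align 1) → ends 48
a at 48 (size 4, align 1) → ends 52
c at 52 (size 8, align 1) → ends 60
e at 60 (size 1, align 1) → ends 61
total 61 bytes, alignment 1

61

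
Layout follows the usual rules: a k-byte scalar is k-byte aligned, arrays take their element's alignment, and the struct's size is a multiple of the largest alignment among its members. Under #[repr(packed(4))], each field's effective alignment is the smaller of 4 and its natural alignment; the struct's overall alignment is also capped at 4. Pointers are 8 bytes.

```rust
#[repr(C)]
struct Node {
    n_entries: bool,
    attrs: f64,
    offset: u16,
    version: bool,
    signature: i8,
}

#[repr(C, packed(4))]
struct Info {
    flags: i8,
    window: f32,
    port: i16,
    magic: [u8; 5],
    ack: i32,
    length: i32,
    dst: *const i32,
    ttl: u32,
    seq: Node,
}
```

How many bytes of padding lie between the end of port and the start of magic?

Node: 0..1  n_entries  (1B, 1-aligned); 1..8  -- padding (7B); 8..16  attrs  (8B, 8-aligned); 16..18  offset  (2B, 2-aligned); 18..19  version  (1B, 1-aligned); 19..20  signature  (1B, 1-aligned); 20..24  -- tail padding (4B); sizeof = 24, alignof = 8
0..1  flags  (1B, 1-aligned)
1..4  -- padding (3B)
4..8  window  (4B, 4-aligned)
8..10  port  (2B, 2-aligned)
10..15  magic  (5B, 1-aligned)

0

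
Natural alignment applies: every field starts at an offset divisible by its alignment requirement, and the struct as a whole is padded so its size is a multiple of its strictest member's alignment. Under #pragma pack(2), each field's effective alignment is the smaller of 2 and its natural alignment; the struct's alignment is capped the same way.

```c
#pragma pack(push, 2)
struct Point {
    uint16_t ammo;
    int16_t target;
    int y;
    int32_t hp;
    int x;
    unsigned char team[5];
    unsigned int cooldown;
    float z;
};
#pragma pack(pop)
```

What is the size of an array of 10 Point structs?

300

@0: ammo [2B, align 2] → 2
@2: target [2B, align 2] → 4
@4: y [4B, align 2] → 8
@8: hp [4B, align 2] → 12
@12: x [4B, align 2] → 16
@16: team [5B, align 1] → 21
+1 pad (align 2)
@22: cooldown [4B, align 2] → 26
@26: z [4B, align 2] → 30
size 30, align 2
array of 10: 10 × 30 = 300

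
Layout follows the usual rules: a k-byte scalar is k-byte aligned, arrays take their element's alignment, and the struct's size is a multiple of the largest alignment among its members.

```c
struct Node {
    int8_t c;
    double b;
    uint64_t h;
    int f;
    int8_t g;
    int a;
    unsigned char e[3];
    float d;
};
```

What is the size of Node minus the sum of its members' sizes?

15

c at 0 (size 1, align 1) → ends 1
pad 7 to align 8 for b
b at 8 (size 8, align 8) → ends 16
h at 16 (size 8, align 8) → ends 24
f at 24 (size 4, align 4) → ends 28
g at 28 (size 1, align 1) → ends 29
pad 3 to align 4 for a
a at 32 (size 4, align 4) → ends 36
e at 36 (size 3, align 1) → ends 39
pad 1 to align 4 for d
d at 40 (size 4, align 4) → ends 44
tail pad 4 to reach multiple of 8
total 48 bytes, alignment 8
data bytes 33, size 48 → padding 15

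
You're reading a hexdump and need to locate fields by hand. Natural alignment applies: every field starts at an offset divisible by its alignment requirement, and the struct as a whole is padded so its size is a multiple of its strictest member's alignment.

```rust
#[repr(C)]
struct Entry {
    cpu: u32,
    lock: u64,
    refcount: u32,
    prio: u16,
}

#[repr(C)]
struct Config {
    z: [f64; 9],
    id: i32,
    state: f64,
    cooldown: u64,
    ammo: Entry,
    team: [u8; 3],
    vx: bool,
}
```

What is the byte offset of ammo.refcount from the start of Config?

Entry: 0..4  cpu  (4B, 4-aligned); 4..8  -- padding (4B); 8..16  lock  (8B, 8-aligned); 16..20  refcount  (4B, 4-aligned); 20..22  prio  (2B, 2-aligned); 22..24  -- tail padding (2B); sizeof = 24, alignof = 8
0..72  z  (72B, 8-aligned)
72..76  id  (4B, 4-aligned)
76..80  -- padding (4B)
80..88  state  (8B, 8-aligned)
88..96  cooldown  (8B, 8-aligned)
96..120  ammo  (24B, 8-aligned)
within Entry: refcount at 16
96 + 16 = 112

112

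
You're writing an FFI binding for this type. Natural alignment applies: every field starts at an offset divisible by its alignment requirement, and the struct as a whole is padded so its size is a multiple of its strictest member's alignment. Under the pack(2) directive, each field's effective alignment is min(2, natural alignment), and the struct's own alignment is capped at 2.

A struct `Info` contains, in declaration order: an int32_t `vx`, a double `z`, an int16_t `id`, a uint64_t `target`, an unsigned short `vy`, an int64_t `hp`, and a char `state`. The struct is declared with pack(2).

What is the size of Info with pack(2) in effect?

34

@0: vx [4B, align 2] → 4
@4: z [8B, align 2] → 12
@12: id [2B, align 2] → 14
@14: target [8B, align 2] → 22
@22: vy [2B, align 2] → 24
@24: hp [8B, align 2] → 32
@32: state [1B, align 1] → 33
+1 tail pad (align 2)
size 34, align 2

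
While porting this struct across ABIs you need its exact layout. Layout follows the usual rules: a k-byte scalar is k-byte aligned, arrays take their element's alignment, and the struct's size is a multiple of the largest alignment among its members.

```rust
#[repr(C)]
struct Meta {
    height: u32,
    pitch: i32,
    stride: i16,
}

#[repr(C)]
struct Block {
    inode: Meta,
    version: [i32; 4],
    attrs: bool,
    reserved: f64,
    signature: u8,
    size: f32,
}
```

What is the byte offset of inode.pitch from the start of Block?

4

Meta: @0: height [4B, align 4] → 4; @4: pitch [4B, align 4] → 8; @8: stride [2B, align 2] → 10; +2 tail pad (align 4); size 12, align 4
@0: inode [12B, align 4] → 12
within Meta: pitch at 4
0 + 4 = 4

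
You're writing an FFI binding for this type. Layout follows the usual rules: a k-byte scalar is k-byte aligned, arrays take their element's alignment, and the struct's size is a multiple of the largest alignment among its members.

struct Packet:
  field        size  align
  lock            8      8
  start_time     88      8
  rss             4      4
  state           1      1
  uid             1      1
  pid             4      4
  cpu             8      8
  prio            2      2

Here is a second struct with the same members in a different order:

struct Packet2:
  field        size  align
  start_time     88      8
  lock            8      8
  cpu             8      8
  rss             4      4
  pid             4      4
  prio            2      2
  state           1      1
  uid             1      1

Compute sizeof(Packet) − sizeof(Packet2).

0..8  lock  (8B, 8-aligned)
8..96  start_time  (88B, 8-aligned)
96..100  rss  (4B, 4-aligned)
100..101  state  (1B, 1-aligned)
101..102  uid  (1B, 1-aligned)
102..104  -- padding (2B)
104..108  pid  (4B, 4-aligned)
108..112  -- padding (4B)
112..120  cpu  (8B, 8-aligned)
120..122  prio  (2B, 2-aligned)
122..128  -- tail padding (6B)
sizeof = 128, alignof = 8
— Packet2 —
0..88  start_time  (88B, 8-aligned)
88..96  lock  (8B, 8-aligned)
96..104  cpu  (8B, 8-aligned)
104..108  rss  (4B, 4-aligned)
108..112  pid  (4B, 4-aligned)
112..114  prio  (2B, 2-aligned)
114..115  state  (1B, 1-aligned)
115..116  uid  (1B, 1-aligned)
116..120  -- tail padding (4B)
sizeof = 120, alignof = 8
128 − 120 = 8

8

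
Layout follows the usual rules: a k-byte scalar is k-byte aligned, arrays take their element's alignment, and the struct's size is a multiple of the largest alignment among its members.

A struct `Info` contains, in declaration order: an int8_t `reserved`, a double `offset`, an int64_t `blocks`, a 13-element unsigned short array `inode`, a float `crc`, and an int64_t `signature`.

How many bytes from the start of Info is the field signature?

56

reserved at 0 (size 1, align 1) → ends 1
pad 7 to align 8 for offset
offset at 8 (size 8, align 8) → ends 16
blocks at 16 (size 8, align 8) → ends 24
inode at 24 (size 26, align 2) → ends 50
pad 2 to align 4 for crc
crc at 52 (size 4, align 4) → ends 56
signature at 56 (size 8, align 8) → ends 64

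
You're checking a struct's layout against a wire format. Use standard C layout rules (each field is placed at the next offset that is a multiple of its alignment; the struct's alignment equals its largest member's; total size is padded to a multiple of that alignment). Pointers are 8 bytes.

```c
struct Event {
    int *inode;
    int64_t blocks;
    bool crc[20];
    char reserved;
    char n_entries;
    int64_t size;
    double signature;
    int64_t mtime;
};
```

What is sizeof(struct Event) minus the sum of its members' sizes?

2

0..8  inode  (8B, 8-aligned)
8..16  blocks  (8B, 8-aligned)
16..36  crc  (20B, 1-aligned)
36..37  reserved  (1B, 1-aligned)
37..38  n_entries  (1B, 1-aligned)
38..40  -- padding (2B)
40..48  size  (8B, 8-aligned)
48..56  signature  (8B, 8-aligned)
56..64  mtime  (8B, 8-aligned)
sizeof = 64, alignof = 8
data bytes 62, size 64 → padding 2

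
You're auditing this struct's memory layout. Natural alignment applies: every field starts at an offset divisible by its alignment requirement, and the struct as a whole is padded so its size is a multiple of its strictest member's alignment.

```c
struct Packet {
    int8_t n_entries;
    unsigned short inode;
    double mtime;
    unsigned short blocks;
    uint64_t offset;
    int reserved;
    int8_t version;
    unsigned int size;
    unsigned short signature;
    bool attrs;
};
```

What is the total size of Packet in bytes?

n_entries at 0 (size 1, align 1) → ends 1
pad 1 to align 2 for inode
inode at 2 (size 2, align 2) → ends 4
pad 4 to align 8 for mtime
mtime at 8 (size 8, align 8) → ends 16
blocks at 16 (size 2, align 2) → ends 18
pad 6 to align 8 for offset
offset at 24 (size 8, align 8) → ends 32
reserved at 32 (size 4, align 4) → ends 36
version at 36 (size 1, align 1) → ends 37
pad 3 to align 4 for size
size at 40 (size 4, align 4) → ends 44
signature at 44 (size 2, align 2) → ends 46
attrs at 46 (size 1, align 1) → ends 47
tail pad 1 to reach multiple of 8
total 48 bytes, alignment 8

48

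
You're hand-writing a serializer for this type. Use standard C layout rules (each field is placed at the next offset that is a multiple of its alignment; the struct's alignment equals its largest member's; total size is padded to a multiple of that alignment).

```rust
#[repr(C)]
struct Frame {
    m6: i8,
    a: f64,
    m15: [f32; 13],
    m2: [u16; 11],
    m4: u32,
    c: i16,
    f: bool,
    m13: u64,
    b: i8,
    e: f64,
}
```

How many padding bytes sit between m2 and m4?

@0: m6 [1B, align 1] → 1
+7 pad (align 8)
@8: a [8B, align 8] → 16
@16: m15 [52B, align 4] → 68
@68: m2 [22B, align 2] → 90
+2 pad (align 4)
@92: m4 [4B, align 4] → 96

2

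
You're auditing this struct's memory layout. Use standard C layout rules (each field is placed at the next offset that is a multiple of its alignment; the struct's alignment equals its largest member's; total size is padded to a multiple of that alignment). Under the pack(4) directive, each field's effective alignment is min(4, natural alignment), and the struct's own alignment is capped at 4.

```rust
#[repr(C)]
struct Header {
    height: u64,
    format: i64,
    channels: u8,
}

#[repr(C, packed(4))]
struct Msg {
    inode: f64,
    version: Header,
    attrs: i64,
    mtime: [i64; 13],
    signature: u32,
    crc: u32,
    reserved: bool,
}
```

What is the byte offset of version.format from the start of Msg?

Header: @0: height [8B, align 8] → 8; @8: format [8B, align 8] → 16; @16: channels [1B, align 1] → 17; +7 tail pad (align 8); size 24, align 8
@0: inode [8B, align 4] → 8
@8: version [24B, align 4] → 32
within Header: format at 8
8 + 8 = 16

16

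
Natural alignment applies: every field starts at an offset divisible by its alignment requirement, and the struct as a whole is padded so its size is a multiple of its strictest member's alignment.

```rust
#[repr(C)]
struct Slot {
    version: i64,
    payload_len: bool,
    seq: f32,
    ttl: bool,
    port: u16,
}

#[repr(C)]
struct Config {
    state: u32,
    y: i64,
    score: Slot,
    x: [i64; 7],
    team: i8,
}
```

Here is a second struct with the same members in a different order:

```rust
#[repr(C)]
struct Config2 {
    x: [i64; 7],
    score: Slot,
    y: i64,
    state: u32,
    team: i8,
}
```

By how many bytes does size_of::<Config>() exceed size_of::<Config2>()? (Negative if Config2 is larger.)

Slot: @0: version [8B, align 8] → 8; @8: payload_len [1B, align 1] → 9; +3 pad (align 4); @12: seq [4B, align 4] → 16; @16: ttl [1B, align 1] → 17; +1 pad (align 2); @18: port [2B, align 2] → 20; +4 tail pad (align 8); size 24, align 8
@0: state [4B, align 4] → 4
+4 pad (align 8)
@8: y [8B, align 8] → 16
@16: score [24B, align 8] → 40
@40: x [56B, align 8] → 96
@96: team [1B, align 1] → 97
+7 tail pad (align 8)
size 104, align 8
— Config2 —
@0: x [56B, align 8] → 56
@56: score [24B, align 8] → 80
@80: y [8B, align 8] → 88
@88: state [4B, align 4] → 92
@92: team [1B, align 1] → 93
+3 tail pad (align 8)
size 96, align 8
104 − 96 = 8

8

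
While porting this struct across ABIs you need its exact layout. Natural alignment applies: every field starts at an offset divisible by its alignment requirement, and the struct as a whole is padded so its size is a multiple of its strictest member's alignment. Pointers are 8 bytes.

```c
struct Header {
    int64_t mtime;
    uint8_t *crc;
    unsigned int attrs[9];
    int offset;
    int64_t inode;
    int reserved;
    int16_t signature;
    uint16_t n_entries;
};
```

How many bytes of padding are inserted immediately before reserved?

0..8  mtime  (8B, 8-aligned)
8..16  crc  (8B, 8-aligned)
16..52  attrs  (36B, 4-aligned)
52..56  offset  (4B, 4-aligned)
56..64  inode  (8B, 8-aligned)
64..68  reserved  (4B, 4-aligned)

0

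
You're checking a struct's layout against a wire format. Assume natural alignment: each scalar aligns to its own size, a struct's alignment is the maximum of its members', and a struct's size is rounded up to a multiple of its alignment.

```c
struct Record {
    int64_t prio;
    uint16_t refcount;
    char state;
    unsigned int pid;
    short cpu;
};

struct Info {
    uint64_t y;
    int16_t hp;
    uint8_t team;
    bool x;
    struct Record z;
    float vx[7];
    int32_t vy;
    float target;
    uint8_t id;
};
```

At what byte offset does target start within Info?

Record: prio at 0 (size 8, align 8) → ends 8; refcount at 8 (size 2, align 2) → ends 10; state at 10 (size 1, align 1) → ends 11; pad 1 to align 4 for pid; pid at 12 (size 4, align 4) → ends 16; cpu at 16 (size 2, align 2) → ends 18; tail pad 6 to reach multiple of 8; total 24 bytes, alignment 8
y at 0 (size 8, align 8) → ends 8
hp at 8 (size 2, align 2) → ends 10
team at 10 (size 1, align 1) → ends 11
x at 11 (size 1, align 1) → ends 12
pad 4 to align 8 for z
z at 16 (size 24, align 8) → ends 40
vx at 40 (size 28, align 4) → ends 68
vy at 68 (size 4, align 4) → ends 72
target at 72 (size 4, align 4) → ends 76

72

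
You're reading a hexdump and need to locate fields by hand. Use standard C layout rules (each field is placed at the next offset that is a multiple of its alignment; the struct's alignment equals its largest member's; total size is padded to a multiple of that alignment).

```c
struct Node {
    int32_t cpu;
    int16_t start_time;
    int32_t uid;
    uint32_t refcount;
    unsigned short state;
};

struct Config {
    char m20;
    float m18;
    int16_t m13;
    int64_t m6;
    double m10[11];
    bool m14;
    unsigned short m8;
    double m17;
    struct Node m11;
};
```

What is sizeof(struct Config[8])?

Node: 0..4  cpu  (4B, 4-aligned); 4..6  start_time  (2B, 2-aligned); 6..8  -- padding (2B); 8..12  uid  (4B, 4-aligned); 12..16  refcount  (4B, 4-aligned); 16..18  state  (2B, 2-aligned); 18..20  -- tail padding (2B); sizeof = 20, alignof = 4
0..1  m20  (1B, 1-aligned)
1..4  -- padding (3B)
4..8  m18  (4B, 4-aligned)
8..10  m13  (2B, 2-aligned)
10..16  -- padding (6B)
16..24  m6  (8B, 8-aligned)
24..112  m10  (88B, 8-aligned)
112..113  m14  (1B, 1-aligned)
113..114  -- padding (1B)
114..116  m8  (2B, 2-aligned)
116..120  -- padding (4B)
120..128  m17  (8B, 8-aligned)
128..148  m11  (20B, 4-aligned)
148..152  -- tail padding (4B)
sizeof = 152, alignof = 8
array of 8: 8 × 152 = 1216

1216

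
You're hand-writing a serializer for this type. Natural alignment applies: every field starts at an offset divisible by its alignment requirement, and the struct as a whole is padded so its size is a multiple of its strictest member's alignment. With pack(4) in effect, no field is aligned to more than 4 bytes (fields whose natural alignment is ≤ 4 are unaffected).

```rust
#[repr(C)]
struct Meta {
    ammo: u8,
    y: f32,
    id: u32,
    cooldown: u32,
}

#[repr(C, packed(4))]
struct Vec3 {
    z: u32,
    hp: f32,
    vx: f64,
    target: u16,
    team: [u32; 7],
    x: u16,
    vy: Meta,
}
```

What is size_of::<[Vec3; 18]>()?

Meta: ammo at 0 (size 1, align 1) → ends 1; pad 3 to align 4 for y; y at 4 (size 4, align 4) → ends 8; id at 8 (size 4, align 4) → ends 12; cooldown at 12 (size 4, align 4) → ends 16; total 16 bytes, alignment 4
z at 0 (size 4, align 4) → ends 4
hp at 4 (size 4, align 4) → ends 8
vx at 8 (size 8, align 4) → ends 16
target at 16 (size 2, align 2) → ends 18
pad 2 to align 4 for team
team at 20 (size 28, align 4) → ends 48
x at 48 (size 2, align 2) → ends 50
pad 2 to align 4 for vy
vy at 52 (size 16, align 4) → ends 68
total 68 bytes, alignment 4
array of 18: 18 × 68 = 1224

1224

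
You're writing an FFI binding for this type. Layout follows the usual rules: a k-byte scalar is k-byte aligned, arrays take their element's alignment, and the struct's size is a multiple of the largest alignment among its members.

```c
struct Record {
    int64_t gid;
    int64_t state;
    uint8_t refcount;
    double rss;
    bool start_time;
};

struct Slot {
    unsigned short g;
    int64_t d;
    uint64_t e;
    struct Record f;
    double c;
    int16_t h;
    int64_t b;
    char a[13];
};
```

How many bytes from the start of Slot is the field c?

64

Record: 0..8  gid  (8B, 8-aligned); 8..16  state  (8B, 8-aligned); 16..17  refcount  (1B, 1-aligned); 17..24  -- padding (7B); 24..32  rss  (8B, 8-aligned); 32..33  start_time  (1B, 1-aligned); 33..40  -- tail padding (7B); sizeof = 40, alignof = 8
0..2  g  (2B, 2-aligned)
2..8  -- padding (6B)
8..16  d  (8B, 8-aligned)
16..24  e  (8B, 8-aligned)
24..64  f  (40B, 8-aligned)
64..72  c  (8B, 8-aligned)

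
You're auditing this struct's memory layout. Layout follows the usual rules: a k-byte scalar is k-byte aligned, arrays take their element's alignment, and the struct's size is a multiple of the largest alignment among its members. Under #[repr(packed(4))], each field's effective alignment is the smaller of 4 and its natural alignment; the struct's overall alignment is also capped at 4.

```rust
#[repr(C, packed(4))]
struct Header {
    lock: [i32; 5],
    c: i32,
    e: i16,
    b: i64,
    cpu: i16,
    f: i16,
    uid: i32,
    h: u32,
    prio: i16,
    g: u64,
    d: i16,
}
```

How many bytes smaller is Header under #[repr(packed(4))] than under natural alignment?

natural layout:
  lock at 0 (size 20, align 4) → ends 20
  c at 20 (size 4, align 4) → ends 24
  e at 24 (size 2, align 2) → ends 26
  pad 6 to align 8 for b
  b at 32 (size 8, align 8) → ends 40
  cpu at 40 (size 2, align 2) → ends 42
  f at 42 (size 2, align 2) → ends 44
  uid at 44 (size 4, align 4) → ends 48
  h at 48 (size 4, align 4) → ends 52
  prio at 52 (size 2, align 2) → ends 54
  pad 2 to align 8 for g
  g at 56 (size 8, align 8) → ends 64
  d at 64 (size 2, align 2) → ends 66
  tail pad 6 to reach multiple of 8
  total 72 bytes, alignment 8
packed(4) layout:
  lock at 0 (size 20, align 4) → ends 20
  c at 20 (size 4, align 4) → ends 24
  e at 24 (size 2, align 2) → ends 26
  pad 2 to align 4 for b
  b at 28 (size 8, align 4) → ends 36
  cpu at 36 (size 2, align 2) → ends 38
  f at 38 (size 2, align 2) → ends 40
  uid at 40 (size 4, align 4) → ends 44
  h at 44 (size 4, align 4) → ends 48
  prio at 48 (size 2, align 2) → ends 50
  pad 2 to align 4 for g
  g at 52 (size 8, align 4) → ends 60
  d at 60 (size 2, align 2) → ends 62
  tail pad 2 to reach multiple of 4
  total 64 bytes, alignment 4
72 − 64 = 8

8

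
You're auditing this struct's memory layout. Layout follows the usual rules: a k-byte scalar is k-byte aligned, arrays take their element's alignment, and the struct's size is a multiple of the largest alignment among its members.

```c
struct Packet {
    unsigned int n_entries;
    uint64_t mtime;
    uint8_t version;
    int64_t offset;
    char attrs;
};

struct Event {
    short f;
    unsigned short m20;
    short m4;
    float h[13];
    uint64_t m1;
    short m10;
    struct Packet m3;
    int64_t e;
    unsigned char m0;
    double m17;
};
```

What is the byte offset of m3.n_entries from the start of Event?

Packet: 0..4  n_entries  (4B, 4-aligned); 4..8  -- padding (4B); 8..16  mtime  (8B, 8-aligned); 16..17  version  (1B, 1-aligned); 17..24  -- padding (7B); 24..32  offset  (8B, 8-aligned); 32..33  attrs  (1B, 1-aligned); 33..40  -- tail padding (7B); sizeof = 40, alignof = 8
0..2  f  (2B, 2-aligned)
2..4  m20  (2B, 2-aligned)
4..6  m4  (2B, 2-aligned)
6..8  -- padding (2B)
8..60  h  (52B, 4-aligned)
60..64  -- padding (4B)
64..72  m1  (8B, 8-aligned)
72..74  m10  (2B, 2-aligned)
74..80  -- padding (6B)
80..120  m3  (40B, 8-aligned)
within Packet: n_entries at 0
80 + 0 = 80

80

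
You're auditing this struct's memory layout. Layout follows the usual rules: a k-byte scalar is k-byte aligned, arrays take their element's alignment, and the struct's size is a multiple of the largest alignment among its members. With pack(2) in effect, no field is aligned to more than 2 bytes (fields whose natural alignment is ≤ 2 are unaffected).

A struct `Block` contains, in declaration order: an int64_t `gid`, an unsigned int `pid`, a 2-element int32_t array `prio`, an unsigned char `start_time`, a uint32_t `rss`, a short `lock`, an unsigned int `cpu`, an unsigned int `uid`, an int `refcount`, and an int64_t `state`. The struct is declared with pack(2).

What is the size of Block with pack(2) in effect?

48

0..8  gid  (8B, 2-aligned)
8..12  pid  (4B, 2-aligned)
12..20  prio  (8B, 2-aligned)
20..21  start_time  (1B, 1-aligned)
21..22  -- padding (1B)
22..26  rss  (4B, 2-aligned)
26..28  lock  (2B, 2-aligned)
28..32  cpu  (4B, 2-aligned)
32..36  uid  (4B, 2-aligned)
36..40  refcount  (4B, 2-aligned)
40..48  state  (8B, 2-aligned)
sizeof = 48, alignof = 2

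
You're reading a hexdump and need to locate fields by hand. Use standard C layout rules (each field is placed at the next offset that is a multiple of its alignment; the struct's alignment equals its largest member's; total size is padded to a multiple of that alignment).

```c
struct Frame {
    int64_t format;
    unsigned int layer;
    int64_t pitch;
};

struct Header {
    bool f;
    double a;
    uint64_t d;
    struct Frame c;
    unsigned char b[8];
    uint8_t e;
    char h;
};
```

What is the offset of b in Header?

Frame: format at 0 (size 8, align 8) → ends 8; layer at 8 (size 4, align 4) → ends 12; pad 4 to align 8 for pitch; pitch at 16 (size 8, align 8) → ends 24; total 24 bytes, alignment 8
f at 0 (size 1, align 1) → ends 1
pad 7 to align 8 for a
a at 8 (size 8, align 8) → ends 16
d at 16 (size 8, align 8) → ends 24
c at 24 (size 24, align 8) → ends 48
b at 48 (size 8, align 1) → ends 56

48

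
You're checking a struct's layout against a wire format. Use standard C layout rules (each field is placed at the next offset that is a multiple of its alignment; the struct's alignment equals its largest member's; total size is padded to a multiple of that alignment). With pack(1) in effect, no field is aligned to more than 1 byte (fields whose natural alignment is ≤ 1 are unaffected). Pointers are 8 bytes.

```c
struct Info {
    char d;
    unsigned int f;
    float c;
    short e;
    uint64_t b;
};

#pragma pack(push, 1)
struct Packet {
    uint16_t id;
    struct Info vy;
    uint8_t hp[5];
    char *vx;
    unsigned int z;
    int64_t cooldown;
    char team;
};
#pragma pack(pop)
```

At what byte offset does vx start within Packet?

Info: d at 0 (size 1, align 1) → ends 1; pad 3 to align 4 for f; f at 4 (size 4, align 4) → ends 8; c at 8 (size 4, align 4) → ends 12; e at 12 (size 2, align 2) → ends 14; pad 2 to align 8 for b; b at 16 (size 8, align 8) → ends 24; total 24 bytes, alignment 8
id at 0 (size 2, align 1) → ends 2
vy at 2 (size 24, align 1) → ends 26
hp at 26 (size 5, align 1) → ends 31
vx at 31 (size 8, align 1) → ends 39

31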